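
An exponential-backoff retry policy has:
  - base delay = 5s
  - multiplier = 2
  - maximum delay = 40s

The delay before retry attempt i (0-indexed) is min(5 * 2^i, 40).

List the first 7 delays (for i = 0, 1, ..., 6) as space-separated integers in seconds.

Answer: 5 10 20 40 40 40 40

Derivation:
Computing each delay:
  i=0: min(5*2^0, 40) = 5
  i=1: min(5*2^1, 40) = 10
  i=2: min(5*2^2, 40) = 20
  i=3: min(5*2^3, 40) = 40
  i=4: min(5*2^4, 40) = 40
  i=5: min(5*2^5, 40) = 40
  i=6: min(5*2^6, 40) = 40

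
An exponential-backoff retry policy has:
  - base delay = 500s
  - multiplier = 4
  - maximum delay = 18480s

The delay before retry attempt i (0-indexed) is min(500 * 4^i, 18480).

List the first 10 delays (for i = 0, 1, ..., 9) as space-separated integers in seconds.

Computing each delay:
  i=0: min(500*4^0, 18480) = 500
  i=1: min(500*4^1, 18480) = 2000
  i=2: min(500*4^2, 18480) = 8000
  i=3: min(500*4^3, 18480) = 18480
  i=4: min(500*4^4, 18480) = 18480
  i=5: min(500*4^5, 18480) = 18480
  i=6: min(500*4^6, 18480) = 18480
  i=7: min(500*4^7, 18480) = 18480
  i=8: min(500*4^8, 18480) = 18480
  i=9: min(500*4^9, 18480) = 18480

Answer: 500 2000 8000 18480 18480 18480 18480 18480 18480 18480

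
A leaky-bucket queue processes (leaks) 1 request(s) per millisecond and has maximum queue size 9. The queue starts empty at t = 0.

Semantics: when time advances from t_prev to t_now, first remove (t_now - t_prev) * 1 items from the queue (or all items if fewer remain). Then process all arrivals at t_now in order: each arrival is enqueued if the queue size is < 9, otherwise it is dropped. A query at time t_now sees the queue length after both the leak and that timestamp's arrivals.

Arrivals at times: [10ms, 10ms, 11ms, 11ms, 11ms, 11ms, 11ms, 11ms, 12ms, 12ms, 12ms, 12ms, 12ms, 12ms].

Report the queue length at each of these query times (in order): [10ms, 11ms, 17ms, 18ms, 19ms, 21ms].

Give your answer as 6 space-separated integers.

Queue lengths at query times:
  query t=10ms: backlog = 2
  query t=11ms: backlog = 7
  query t=17ms: backlog = 4
  query t=18ms: backlog = 3
  query t=19ms: backlog = 2
  query t=21ms: backlog = 0

Answer: 2 7 4 3 2 0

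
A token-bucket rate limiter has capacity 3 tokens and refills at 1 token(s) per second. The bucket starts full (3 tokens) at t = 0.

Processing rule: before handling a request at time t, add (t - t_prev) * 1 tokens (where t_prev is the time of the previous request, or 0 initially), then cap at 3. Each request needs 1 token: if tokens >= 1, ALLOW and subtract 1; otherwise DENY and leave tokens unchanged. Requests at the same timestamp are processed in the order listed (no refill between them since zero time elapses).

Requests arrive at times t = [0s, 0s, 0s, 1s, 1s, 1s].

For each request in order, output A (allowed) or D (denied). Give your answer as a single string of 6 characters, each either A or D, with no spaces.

Answer: AAAADD

Derivation:
Simulating step by step:
  req#1 t=0s: ALLOW
  req#2 t=0s: ALLOW
  req#3 t=0s: ALLOW
  req#4 t=1s: ALLOW
  req#5 t=1s: DENY
  req#6 t=1s: DENY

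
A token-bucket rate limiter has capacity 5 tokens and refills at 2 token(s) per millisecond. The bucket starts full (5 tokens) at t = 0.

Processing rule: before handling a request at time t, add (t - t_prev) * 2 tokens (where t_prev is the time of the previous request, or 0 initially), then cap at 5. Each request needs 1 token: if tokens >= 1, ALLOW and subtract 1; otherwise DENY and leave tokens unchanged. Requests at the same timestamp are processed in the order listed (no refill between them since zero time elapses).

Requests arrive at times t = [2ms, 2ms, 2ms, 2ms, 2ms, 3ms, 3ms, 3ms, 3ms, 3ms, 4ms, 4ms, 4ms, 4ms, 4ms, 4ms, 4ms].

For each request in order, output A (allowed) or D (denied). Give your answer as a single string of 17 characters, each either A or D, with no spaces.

Answer: AAAAAAADDDAADDDDD

Derivation:
Simulating step by step:
  req#1 t=2ms: ALLOW
  req#2 t=2ms: ALLOW
  req#3 t=2ms: ALLOW
  req#4 t=2ms: ALLOW
  req#5 t=2ms: ALLOW
  req#6 t=3ms: ALLOW
  req#7 t=3ms: ALLOW
  req#8 t=3ms: DENY
  req#9 t=3ms: DENY
  req#10 t=3ms: DENY
  req#11 t=4ms: ALLOW
  req#12 t=4ms: ALLOW
  req#13 t=4ms: DENY
  req#14 t=4ms: DENY
  req#15 t=4ms: DENY
  req#16 t=4ms: DENY
  req#17 t=4ms: DENY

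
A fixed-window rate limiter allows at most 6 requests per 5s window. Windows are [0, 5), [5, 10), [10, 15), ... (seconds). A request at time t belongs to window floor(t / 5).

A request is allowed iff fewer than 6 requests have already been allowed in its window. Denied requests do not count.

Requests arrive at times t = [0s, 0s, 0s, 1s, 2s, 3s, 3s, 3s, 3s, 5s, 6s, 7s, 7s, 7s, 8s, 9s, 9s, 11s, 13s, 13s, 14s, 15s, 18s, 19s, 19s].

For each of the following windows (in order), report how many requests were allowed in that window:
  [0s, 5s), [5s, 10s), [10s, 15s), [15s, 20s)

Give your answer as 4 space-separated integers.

Processing requests:
  req#1 t=0s (window 0): ALLOW
  req#2 t=0s (window 0): ALLOW
  req#3 t=0s (window 0): ALLOW
  req#4 t=1s (window 0): ALLOW
  req#5 t=2s (window 0): ALLOW
  req#6 t=3s (window 0): ALLOW
  req#7 t=3s (window 0): DENY
  req#8 t=3s (window 0): DENY
  req#9 t=3s (window 0): DENY
  req#10 t=5s (window 1): ALLOW
  req#11 t=6s (window 1): ALLOW
  req#12 t=7s (window 1): ALLOW
  req#13 t=7s (window 1): ALLOW
  req#14 t=7s (window 1): ALLOW
  req#15 t=8s (window 1): ALLOW
  req#16 t=9s (window 1): DENY
  req#17 t=9s (window 1): DENY
  req#18 t=11s (window 2): ALLOW
  req#19 t=13s (window 2): ALLOW
  req#20 t=13s (window 2): ALLOW
  req#21 t=14s (window 2): ALLOW
  req#22 t=15s (window 3): ALLOW
  req#23 t=18s (window 3): ALLOW
  req#24 t=19s (window 3): ALLOW
  req#25 t=19s (window 3): ALLOW

Allowed counts by window: 6 6 4 4

Answer: 6 6 4 4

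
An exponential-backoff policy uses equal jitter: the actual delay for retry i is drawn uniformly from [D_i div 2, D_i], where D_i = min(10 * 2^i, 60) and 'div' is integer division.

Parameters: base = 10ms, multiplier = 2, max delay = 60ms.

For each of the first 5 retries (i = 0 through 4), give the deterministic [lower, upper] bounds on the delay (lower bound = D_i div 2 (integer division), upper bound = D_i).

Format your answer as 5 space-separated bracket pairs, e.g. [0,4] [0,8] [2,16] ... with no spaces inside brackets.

Answer: [5,10] [10,20] [20,40] [30,60] [30,60]

Derivation:
Computing bounds per retry:
  i=0: D_i=min(10*2^0,60)=10, bounds=[5,10]
  i=1: D_i=min(10*2^1,60)=20, bounds=[10,20]
  i=2: D_i=min(10*2^2,60)=40, bounds=[20,40]
  i=3: D_i=min(10*2^3,60)=60, bounds=[30,60]
  i=4: D_i=min(10*2^4,60)=60, bounds=[30,60]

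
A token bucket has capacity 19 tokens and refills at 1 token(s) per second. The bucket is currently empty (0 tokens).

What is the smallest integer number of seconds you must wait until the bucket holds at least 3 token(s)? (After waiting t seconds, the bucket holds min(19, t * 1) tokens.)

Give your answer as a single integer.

Need t * 1 >= 3, so t >= 3/1.
Smallest integer t = ceil(3/1) = 3.

Answer: 3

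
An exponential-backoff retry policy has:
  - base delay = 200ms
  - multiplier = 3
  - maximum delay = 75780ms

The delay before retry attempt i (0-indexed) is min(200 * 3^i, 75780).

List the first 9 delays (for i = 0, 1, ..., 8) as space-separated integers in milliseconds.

Computing each delay:
  i=0: min(200*3^0, 75780) = 200
  i=1: min(200*3^1, 75780) = 600
  i=2: min(200*3^2, 75780) = 1800
  i=3: min(200*3^3, 75780) = 5400
  i=4: min(200*3^4, 75780) = 16200
  i=5: min(200*3^5, 75780) = 48600
  i=6: min(200*3^6, 75780) = 75780
  i=7: min(200*3^7, 75780) = 75780
  i=8: min(200*3^8, 75780) = 75780

Answer: 200 600 1800 5400 16200 48600 75780 75780 75780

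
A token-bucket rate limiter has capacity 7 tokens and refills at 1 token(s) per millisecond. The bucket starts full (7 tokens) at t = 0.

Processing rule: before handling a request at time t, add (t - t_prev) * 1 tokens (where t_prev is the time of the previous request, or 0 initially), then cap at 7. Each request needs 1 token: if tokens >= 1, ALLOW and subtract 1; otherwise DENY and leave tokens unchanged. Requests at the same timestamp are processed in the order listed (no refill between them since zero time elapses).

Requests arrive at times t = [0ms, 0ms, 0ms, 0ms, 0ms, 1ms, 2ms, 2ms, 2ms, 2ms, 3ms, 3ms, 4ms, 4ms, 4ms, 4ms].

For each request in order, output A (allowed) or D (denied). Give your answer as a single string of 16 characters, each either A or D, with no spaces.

Simulating step by step:
  req#1 t=0ms: ALLOW
  req#2 t=0ms: ALLOW
  req#3 t=0ms: ALLOW
  req#4 t=0ms: ALLOW
  req#5 t=0ms: ALLOW
  req#6 t=1ms: ALLOW
  req#7 t=2ms: ALLOW
  req#8 t=2ms: ALLOW
  req#9 t=2ms: ALLOW
  req#10 t=2ms: DENY
  req#11 t=3ms: ALLOW
  req#12 t=3ms: DENY
  req#13 t=4ms: ALLOW
  req#14 t=4ms: DENY
  req#15 t=4ms: DENY
  req#16 t=4ms: DENY

Answer: AAAAAAAAADADADDD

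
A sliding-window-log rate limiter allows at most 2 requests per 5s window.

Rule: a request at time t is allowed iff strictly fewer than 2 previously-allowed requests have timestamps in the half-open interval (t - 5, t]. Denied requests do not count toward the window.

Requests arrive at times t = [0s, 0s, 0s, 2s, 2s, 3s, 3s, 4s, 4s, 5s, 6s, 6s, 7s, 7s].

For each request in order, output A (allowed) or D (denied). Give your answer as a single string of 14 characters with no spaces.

Answer: AADDDDDDDAADDD

Derivation:
Tracking allowed requests in the window:
  req#1 t=0s: ALLOW
  req#2 t=0s: ALLOW
  req#3 t=0s: DENY
  req#4 t=2s: DENY
  req#5 t=2s: DENY
  req#6 t=3s: DENY
  req#7 t=3s: DENY
  req#8 t=4s: DENY
  req#9 t=4s: DENY
  req#10 t=5s: ALLOW
  req#11 t=6s: ALLOW
  req#12 t=6s: DENY
  req#13 t=7s: DENY
  req#14 t=7s: DENY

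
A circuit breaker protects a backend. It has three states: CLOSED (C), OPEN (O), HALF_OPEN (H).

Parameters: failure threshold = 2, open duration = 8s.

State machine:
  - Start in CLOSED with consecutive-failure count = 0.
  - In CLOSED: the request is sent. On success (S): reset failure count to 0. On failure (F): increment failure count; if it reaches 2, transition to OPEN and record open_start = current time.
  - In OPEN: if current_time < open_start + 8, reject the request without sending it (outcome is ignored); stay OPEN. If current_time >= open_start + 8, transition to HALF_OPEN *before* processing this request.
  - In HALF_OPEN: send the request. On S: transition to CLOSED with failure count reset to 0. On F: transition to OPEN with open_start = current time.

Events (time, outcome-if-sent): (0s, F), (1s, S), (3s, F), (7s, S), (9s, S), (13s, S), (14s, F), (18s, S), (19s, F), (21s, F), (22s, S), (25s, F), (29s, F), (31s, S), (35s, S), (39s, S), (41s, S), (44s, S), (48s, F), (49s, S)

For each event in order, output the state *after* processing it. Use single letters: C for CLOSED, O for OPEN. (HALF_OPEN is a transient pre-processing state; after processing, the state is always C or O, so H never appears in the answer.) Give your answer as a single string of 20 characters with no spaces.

State after each event:
  event#1 t=0s outcome=F: state=CLOSED
  event#2 t=1s outcome=S: state=CLOSED
  event#3 t=3s outcome=F: state=CLOSED
  event#4 t=7s outcome=S: state=CLOSED
  event#5 t=9s outcome=S: state=CLOSED
  event#6 t=13s outcome=S: state=CLOSED
  event#7 t=14s outcome=F: state=CLOSED
  event#8 t=18s outcome=S: state=CLOSED
  event#9 t=19s outcome=F: state=CLOSED
  event#10 t=21s outcome=F: state=OPEN
  event#11 t=22s outcome=S: state=OPEN
  event#12 t=25s outcome=F: state=OPEN
  event#13 t=29s outcome=F: state=OPEN
  event#14 t=31s outcome=S: state=OPEN
  event#15 t=35s outcome=S: state=OPEN
  event#16 t=39s outcome=S: state=CLOSED
  event#17 t=41s outcome=S: state=CLOSED
  event#18 t=44s outcome=S: state=CLOSED
  event#19 t=48s outcome=F: state=CLOSED
  event#20 t=49s outcome=S: state=CLOSED

Answer: CCCCCCCCCOOOOOOCCCCC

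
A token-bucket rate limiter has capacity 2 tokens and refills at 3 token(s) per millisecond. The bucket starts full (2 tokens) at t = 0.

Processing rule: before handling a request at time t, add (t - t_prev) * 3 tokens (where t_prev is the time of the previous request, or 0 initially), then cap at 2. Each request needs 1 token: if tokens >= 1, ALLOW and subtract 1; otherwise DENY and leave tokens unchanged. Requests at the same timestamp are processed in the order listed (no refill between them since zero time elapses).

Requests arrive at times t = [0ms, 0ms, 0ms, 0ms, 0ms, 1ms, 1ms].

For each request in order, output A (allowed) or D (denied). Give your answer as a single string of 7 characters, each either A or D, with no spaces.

Simulating step by step:
  req#1 t=0ms: ALLOW
  req#2 t=0ms: ALLOW
  req#3 t=0ms: DENY
  req#4 t=0ms: DENY
  req#5 t=0ms: DENY
  req#6 t=1ms: ALLOW
  req#7 t=1ms: ALLOW

Answer: AADDDAA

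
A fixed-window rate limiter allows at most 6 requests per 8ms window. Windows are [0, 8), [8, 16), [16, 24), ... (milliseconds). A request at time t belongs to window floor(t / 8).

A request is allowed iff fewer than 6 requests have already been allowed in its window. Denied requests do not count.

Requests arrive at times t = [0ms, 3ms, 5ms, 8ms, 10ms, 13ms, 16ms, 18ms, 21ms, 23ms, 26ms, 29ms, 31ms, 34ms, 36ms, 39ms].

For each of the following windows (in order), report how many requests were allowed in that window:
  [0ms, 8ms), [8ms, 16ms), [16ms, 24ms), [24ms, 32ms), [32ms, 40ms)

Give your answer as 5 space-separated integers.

Answer: 3 3 4 3 3

Derivation:
Processing requests:
  req#1 t=0ms (window 0): ALLOW
  req#2 t=3ms (window 0): ALLOW
  req#3 t=5ms (window 0): ALLOW
  req#4 t=8ms (window 1): ALLOW
  req#5 t=10ms (window 1): ALLOW
  req#6 t=13ms (window 1): ALLOW
  req#7 t=16ms (window 2): ALLOW
  req#8 t=18ms (window 2): ALLOW
  req#9 t=21ms (window 2): ALLOW
  req#10 t=23ms (window 2): ALLOW
  req#11 t=26ms (window 3): ALLOW
  req#12 t=29ms (window 3): ALLOW
  req#13 t=31ms (window 3): ALLOW
  req#14 t=34ms (window 4): ALLOW
  req#15 t=36ms (window 4): ALLOW
  req#16 t=39ms (window 4): ALLOW

Allowed counts by window: 3 3 4 3 3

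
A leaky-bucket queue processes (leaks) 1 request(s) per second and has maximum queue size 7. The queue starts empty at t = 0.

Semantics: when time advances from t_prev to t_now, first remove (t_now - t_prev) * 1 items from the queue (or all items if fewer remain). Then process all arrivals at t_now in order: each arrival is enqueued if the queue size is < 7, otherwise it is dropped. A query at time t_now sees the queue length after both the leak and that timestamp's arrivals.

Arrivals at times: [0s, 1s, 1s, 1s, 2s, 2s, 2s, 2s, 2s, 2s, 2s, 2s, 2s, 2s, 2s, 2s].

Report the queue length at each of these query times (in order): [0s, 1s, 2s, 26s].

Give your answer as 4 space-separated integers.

Queue lengths at query times:
  query t=0s: backlog = 1
  query t=1s: backlog = 3
  query t=2s: backlog = 7
  query t=26s: backlog = 0

Answer: 1 3 7 0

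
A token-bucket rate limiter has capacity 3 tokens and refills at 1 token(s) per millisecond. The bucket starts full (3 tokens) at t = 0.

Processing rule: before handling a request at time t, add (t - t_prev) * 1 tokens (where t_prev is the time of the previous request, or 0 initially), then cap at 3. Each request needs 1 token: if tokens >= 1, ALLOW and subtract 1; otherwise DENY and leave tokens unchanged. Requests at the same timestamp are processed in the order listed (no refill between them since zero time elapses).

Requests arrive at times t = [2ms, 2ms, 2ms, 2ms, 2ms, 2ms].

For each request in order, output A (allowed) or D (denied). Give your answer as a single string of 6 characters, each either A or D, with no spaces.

Answer: AAADDD

Derivation:
Simulating step by step:
  req#1 t=2ms: ALLOW
  req#2 t=2ms: ALLOW
  req#3 t=2ms: ALLOW
  req#4 t=2ms: DENY
  req#5 t=2ms: DENY
  req#6 t=2ms: DENY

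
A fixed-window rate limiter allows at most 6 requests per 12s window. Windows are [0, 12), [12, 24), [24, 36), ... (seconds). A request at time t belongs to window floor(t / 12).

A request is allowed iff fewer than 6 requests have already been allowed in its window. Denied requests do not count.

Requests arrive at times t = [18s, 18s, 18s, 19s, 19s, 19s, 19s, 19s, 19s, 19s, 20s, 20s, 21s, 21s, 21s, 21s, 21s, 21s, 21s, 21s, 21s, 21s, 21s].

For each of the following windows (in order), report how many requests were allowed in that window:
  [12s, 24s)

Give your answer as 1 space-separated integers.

Processing requests:
  req#1 t=18s (window 1): ALLOW
  req#2 t=18s (window 1): ALLOW
  req#3 t=18s (window 1): ALLOW
  req#4 t=19s (window 1): ALLOW
  req#5 t=19s (window 1): ALLOW
  req#6 t=19s (window 1): ALLOW
  req#7 t=19s (window 1): DENY
  req#8 t=19s (window 1): DENY
  req#9 t=19s (window 1): DENY
  req#10 t=19s (window 1): DENY
  req#11 t=20s (window 1): DENY
  req#12 t=20s (window 1): DENY
  req#13 t=21s (window 1): DENY
  req#14 t=21s (window 1): DENY
  req#15 t=21s (window 1): DENY
  req#16 t=21s (window 1): DENY
  req#17 t=21s (window 1): DENY
  req#18 t=21s (window 1): DENY
  req#19 t=21s (window 1): DENY
  req#20 t=21s (window 1): DENY
  req#21 t=21s (window 1): DENY
  req#22 t=21s (window 1): DENY
  req#23 t=21s (window 1): DENY

Allowed counts by window: 6

Answer: 6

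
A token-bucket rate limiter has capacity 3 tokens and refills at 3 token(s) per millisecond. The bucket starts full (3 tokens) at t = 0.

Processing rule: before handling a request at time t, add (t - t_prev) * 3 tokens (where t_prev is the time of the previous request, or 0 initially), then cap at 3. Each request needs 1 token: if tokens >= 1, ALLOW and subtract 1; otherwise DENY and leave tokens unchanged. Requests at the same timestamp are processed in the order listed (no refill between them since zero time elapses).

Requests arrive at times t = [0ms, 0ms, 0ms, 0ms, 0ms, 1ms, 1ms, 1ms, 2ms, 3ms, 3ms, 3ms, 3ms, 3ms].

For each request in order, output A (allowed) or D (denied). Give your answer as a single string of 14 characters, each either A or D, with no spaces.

Answer: AAADDAAAAAAADD

Derivation:
Simulating step by step:
  req#1 t=0ms: ALLOW
  req#2 t=0ms: ALLOW
  req#3 t=0ms: ALLOW
  req#4 t=0ms: DENY
  req#5 t=0ms: DENY
  req#6 t=1ms: ALLOW
  req#7 t=1ms: ALLOW
  req#8 t=1ms: ALLOW
  req#9 t=2ms: ALLOW
  req#10 t=3ms: ALLOW
  req#11 t=3ms: ALLOW
  req#12 t=3ms: ALLOW
  req#13 t=3ms: DENY
  req#14 t=3ms: DENY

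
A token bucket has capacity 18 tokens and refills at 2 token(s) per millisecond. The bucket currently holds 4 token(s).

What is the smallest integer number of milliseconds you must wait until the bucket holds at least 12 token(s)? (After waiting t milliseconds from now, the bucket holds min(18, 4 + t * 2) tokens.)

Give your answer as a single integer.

Need 4 + t * 2 >= 12, so t >= 8/2.
Smallest integer t = ceil(8/2) = 4.

Answer: 4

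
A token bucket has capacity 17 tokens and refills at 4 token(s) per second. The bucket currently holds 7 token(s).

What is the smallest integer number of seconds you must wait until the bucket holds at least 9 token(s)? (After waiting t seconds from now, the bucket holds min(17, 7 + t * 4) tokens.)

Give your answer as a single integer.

Need 7 + t * 4 >= 9, so t >= 2/4.
Smallest integer t = ceil(2/4) = 1.

Answer: 1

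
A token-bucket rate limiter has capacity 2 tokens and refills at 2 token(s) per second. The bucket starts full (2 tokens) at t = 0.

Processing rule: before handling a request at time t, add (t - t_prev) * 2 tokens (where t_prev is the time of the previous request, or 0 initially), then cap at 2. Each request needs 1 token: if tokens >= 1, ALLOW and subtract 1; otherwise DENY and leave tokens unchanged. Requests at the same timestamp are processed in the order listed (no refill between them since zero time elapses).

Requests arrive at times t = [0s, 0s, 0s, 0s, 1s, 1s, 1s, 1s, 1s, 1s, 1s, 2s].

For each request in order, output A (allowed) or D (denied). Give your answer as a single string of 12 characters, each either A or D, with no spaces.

Answer: AADDAADDDDDA

Derivation:
Simulating step by step:
  req#1 t=0s: ALLOW
  req#2 t=0s: ALLOW
  req#3 t=0s: DENY
  req#4 t=0s: DENY
  req#5 t=1s: ALLOW
  req#6 t=1s: ALLOW
  req#7 t=1s: DENY
  req#8 t=1s: DENY
  req#9 t=1s: DENY
  req#10 t=1s: DENY
  req#11 t=1s: DENY
  req#12 t=2s: ALLOW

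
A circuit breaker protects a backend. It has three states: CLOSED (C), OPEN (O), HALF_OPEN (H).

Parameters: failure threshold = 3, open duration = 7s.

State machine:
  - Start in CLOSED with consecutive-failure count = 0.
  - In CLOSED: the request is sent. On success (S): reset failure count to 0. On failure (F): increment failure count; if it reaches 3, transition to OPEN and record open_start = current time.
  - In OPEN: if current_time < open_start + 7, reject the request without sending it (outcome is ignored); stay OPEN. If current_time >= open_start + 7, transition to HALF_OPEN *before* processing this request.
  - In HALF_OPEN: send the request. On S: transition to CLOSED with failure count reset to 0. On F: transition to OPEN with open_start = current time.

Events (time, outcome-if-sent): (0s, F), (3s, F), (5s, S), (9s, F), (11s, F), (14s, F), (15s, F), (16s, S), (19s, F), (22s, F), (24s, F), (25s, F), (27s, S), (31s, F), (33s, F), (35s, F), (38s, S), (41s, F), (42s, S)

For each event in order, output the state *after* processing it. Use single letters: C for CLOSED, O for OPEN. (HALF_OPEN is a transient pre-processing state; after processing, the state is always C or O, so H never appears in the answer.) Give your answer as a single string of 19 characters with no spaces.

Answer: CCCCCOOOOOOOOOOOCCC

Derivation:
State after each event:
  event#1 t=0s outcome=F: state=CLOSED
  event#2 t=3s outcome=F: state=CLOSED
  event#3 t=5s outcome=S: state=CLOSED
  event#4 t=9s outcome=F: state=CLOSED
  event#5 t=11s outcome=F: state=CLOSED
  event#6 t=14s outcome=F: state=OPEN
  event#7 t=15s outcome=F: state=OPEN
  event#8 t=16s outcome=S: state=OPEN
  event#9 t=19s outcome=F: state=OPEN
  event#10 t=22s outcome=F: state=OPEN
  event#11 t=24s outcome=F: state=OPEN
  event#12 t=25s outcome=F: state=OPEN
  event#13 t=27s outcome=S: state=OPEN
  event#14 t=31s outcome=F: state=OPEN
  event#15 t=33s outcome=F: state=OPEN
  event#16 t=35s outcome=F: state=OPEN
  event#17 t=38s outcome=S: state=CLOSED
  event#18 t=41s outcome=F: state=CLOSED
  event#19 t=42s outcome=S: state=CLOSED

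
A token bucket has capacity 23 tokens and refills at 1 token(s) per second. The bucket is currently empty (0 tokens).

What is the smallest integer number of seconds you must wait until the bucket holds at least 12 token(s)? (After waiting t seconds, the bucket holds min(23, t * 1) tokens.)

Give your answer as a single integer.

Answer: 12

Derivation:
Need t * 1 >= 12, so t >= 12/1.
Smallest integer t = ceil(12/1) = 12.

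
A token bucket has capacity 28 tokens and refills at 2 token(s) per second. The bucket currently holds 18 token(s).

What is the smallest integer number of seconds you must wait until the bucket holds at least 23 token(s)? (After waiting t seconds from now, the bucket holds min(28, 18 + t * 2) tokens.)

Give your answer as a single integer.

Answer: 3

Derivation:
Need 18 + t * 2 >= 23, so t >= 5/2.
Smallest integer t = ceil(5/2) = 3.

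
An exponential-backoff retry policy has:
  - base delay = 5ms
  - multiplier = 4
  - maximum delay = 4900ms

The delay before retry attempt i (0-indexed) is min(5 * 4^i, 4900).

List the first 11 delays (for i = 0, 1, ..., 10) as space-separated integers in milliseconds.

Computing each delay:
  i=0: min(5*4^0, 4900) = 5
  i=1: min(5*4^1, 4900) = 20
  i=2: min(5*4^2, 4900) = 80
  i=3: min(5*4^3, 4900) = 320
  i=4: min(5*4^4, 4900) = 1280
  i=5: min(5*4^5, 4900) = 4900
  i=6: min(5*4^6, 4900) = 4900
  i=7: min(5*4^7, 4900) = 4900
  i=8: min(5*4^8, 4900) = 4900
  i=9: min(5*4^9, 4900) = 4900
  i=10: min(5*4^10, 4900) = 4900

Answer: 5 20 80 320 1280 4900 4900 4900 4900 4900 4900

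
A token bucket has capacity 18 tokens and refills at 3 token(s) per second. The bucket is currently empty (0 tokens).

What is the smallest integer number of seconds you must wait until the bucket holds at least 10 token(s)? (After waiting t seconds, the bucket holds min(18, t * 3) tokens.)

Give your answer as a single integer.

Need t * 3 >= 10, so t >= 10/3.
Smallest integer t = ceil(10/3) = 4.

Answer: 4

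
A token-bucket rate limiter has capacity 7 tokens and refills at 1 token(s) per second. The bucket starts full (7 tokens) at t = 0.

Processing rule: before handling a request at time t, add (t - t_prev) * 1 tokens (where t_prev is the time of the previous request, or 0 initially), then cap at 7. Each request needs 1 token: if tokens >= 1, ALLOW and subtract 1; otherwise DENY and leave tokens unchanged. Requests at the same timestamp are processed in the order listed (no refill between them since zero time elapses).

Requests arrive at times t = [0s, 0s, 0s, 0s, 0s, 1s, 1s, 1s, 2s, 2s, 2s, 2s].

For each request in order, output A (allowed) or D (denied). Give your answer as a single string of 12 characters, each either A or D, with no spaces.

Answer: AAAAAAAAADDD

Derivation:
Simulating step by step:
  req#1 t=0s: ALLOW
  req#2 t=0s: ALLOW
  req#3 t=0s: ALLOW
  req#4 t=0s: ALLOW
  req#5 t=0s: ALLOW
  req#6 t=1s: ALLOW
  req#7 t=1s: ALLOW
  req#8 t=1s: ALLOW
  req#9 t=2s: ALLOW
  req#10 t=2s: DENY
  req#11 t=2s: DENY
  req#12 t=2s: DENY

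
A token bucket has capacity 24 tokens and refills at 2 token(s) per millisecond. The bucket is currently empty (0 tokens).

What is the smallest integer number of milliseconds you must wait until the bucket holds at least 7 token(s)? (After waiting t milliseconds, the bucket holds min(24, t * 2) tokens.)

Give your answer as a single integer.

Answer: 4

Derivation:
Need t * 2 >= 7, so t >= 7/2.
Smallest integer t = ceil(7/2) = 4.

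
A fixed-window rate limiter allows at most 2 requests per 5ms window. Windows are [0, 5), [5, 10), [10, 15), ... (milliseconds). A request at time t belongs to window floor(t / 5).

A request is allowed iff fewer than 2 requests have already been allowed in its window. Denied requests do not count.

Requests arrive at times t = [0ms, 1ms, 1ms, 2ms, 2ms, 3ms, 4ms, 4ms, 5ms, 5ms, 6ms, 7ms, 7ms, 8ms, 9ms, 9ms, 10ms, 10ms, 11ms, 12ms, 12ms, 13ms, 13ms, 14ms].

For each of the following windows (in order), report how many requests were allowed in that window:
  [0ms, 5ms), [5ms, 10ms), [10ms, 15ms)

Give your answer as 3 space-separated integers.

Processing requests:
  req#1 t=0ms (window 0): ALLOW
  req#2 t=1ms (window 0): ALLOW
  req#3 t=1ms (window 0): DENY
  req#4 t=2ms (window 0): DENY
  req#5 t=2ms (window 0): DENY
  req#6 t=3ms (window 0): DENY
  req#7 t=4ms (window 0): DENY
  req#8 t=4ms (window 0): DENY
  req#9 t=5ms (window 1): ALLOW
  req#10 t=5ms (window 1): ALLOW
  req#11 t=6ms (window 1): DENY
  req#12 t=7ms (window 1): DENY
  req#13 t=7ms (window 1): DENY
  req#14 t=8ms (window 1): DENY
  req#15 t=9ms (window 1): DENY
  req#16 t=9ms (window 1): DENY
  req#17 t=10ms (window 2): ALLOW
  req#18 t=10ms (window 2): ALLOW
  req#19 t=11ms (window 2): DENY
  req#20 t=12ms (window 2): DENY
  req#21 t=12ms (window 2): DENY
  req#22 t=13ms (window 2): DENY
  req#23 t=13ms (window 2): DENY
  req#24 t=14ms (window 2): DENY

Allowed counts by window: 2 2 2

Answer: 2 2 2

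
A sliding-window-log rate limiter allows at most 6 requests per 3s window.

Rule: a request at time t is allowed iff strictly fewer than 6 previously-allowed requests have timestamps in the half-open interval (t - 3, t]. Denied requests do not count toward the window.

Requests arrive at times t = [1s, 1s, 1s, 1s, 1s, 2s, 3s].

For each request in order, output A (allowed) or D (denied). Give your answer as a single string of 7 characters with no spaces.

Tracking allowed requests in the window:
  req#1 t=1s: ALLOW
  req#2 t=1s: ALLOW
  req#3 t=1s: ALLOW
  req#4 t=1s: ALLOW
  req#5 t=1s: ALLOW
  req#6 t=2s: ALLOW
  req#7 t=3s: DENY

Answer: AAAAAAD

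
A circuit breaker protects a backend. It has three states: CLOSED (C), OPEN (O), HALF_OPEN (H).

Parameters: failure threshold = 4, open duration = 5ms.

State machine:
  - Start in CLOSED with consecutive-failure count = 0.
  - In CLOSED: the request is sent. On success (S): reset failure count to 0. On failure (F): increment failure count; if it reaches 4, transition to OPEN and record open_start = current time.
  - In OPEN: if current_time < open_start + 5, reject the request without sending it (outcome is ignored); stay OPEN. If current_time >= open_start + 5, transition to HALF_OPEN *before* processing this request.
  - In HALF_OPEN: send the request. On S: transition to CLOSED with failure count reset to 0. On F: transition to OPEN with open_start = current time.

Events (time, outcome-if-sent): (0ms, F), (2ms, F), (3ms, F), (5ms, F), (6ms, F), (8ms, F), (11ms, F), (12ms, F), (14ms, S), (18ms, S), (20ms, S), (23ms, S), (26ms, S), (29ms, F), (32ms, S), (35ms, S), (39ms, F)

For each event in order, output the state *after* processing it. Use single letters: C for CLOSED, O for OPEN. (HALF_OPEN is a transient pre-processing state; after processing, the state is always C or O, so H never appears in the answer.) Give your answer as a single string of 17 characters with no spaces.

Answer: CCCOOOOOOCCCCCCCC

Derivation:
State after each event:
  event#1 t=0ms outcome=F: state=CLOSED
  event#2 t=2ms outcome=F: state=CLOSED
  event#3 t=3ms outcome=F: state=CLOSED
  event#4 t=5ms outcome=F: state=OPEN
  event#5 t=6ms outcome=F: state=OPEN
  event#6 t=8ms outcome=F: state=OPEN
  event#7 t=11ms outcome=F: state=OPEN
  event#8 t=12ms outcome=F: state=OPEN
  event#9 t=14ms outcome=S: state=OPEN
  event#10 t=18ms outcome=S: state=CLOSED
  event#11 t=20ms outcome=S: state=CLOSED
  event#12 t=23ms outcome=S: state=CLOSED
  event#13 t=26ms outcome=S: state=CLOSED
  event#14 t=29ms outcome=F: state=CLOSED
  event#15 t=32ms outcome=S: state=CLOSED
  event#16 t=35ms outcome=S: state=CLOSED
  event#17 t=39ms outcome=F: state=CLOSED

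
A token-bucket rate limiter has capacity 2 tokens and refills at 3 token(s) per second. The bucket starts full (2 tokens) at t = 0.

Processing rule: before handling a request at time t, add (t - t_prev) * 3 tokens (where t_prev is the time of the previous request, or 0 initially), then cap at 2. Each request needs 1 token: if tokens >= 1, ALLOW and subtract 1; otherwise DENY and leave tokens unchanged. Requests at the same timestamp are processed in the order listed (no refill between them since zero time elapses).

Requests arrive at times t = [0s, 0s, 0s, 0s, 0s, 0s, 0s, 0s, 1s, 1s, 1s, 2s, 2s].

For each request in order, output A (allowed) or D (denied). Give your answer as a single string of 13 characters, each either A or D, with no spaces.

Answer: AADDDDDDAADAA

Derivation:
Simulating step by step:
  req#1 t=0s: ALLOW
  req#2 t=0s: ALLOW
  req#3 t=0s: DENY
  req#4 t=0s: DENY
  req#5 t=0s: DENY
  req#6 t=0s: DENY
  req#7 t=0s: DENY
  req#8 t=0s: DENY
  req#9 t=1s: ALLOW
  req#10 t=1s: ALLOW
  req#11 t=1s: DENY
  req#12 t=2s: ALLOW
  req#13 t=2s: ALLOW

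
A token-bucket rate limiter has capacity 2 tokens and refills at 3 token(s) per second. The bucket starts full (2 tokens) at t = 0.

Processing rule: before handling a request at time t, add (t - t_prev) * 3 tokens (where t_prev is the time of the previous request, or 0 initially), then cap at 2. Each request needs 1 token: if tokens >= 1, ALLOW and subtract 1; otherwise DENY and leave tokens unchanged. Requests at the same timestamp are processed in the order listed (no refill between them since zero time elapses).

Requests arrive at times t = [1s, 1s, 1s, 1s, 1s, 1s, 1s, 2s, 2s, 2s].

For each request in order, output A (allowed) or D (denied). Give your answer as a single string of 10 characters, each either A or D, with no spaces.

Answer: AADDDDDAAD

Derivation:
Simulating step by step:
  req#1 t=1s: ALLOW
  req#2 t=1s: ALLOW
  req#3 t=1s: DENY
  req#4 t=1s: DENY
  req#5 t=1s: DENY
  req#6 t=1s: DENY
  req#7 t=1s: DENY
  req#8 t=2s: ALLOW
  req#9 t=2s: ALLOW
  req#10 t=2s: DENY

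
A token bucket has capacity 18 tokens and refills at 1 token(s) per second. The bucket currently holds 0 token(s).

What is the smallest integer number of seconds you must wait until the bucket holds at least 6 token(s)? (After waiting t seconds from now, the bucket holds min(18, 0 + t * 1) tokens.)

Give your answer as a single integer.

Answer: 6

Derivation:
Need 0 + t * 1 >= 6, so t >= 6/1.
Smallest integer t = ceil(6/1) = 6.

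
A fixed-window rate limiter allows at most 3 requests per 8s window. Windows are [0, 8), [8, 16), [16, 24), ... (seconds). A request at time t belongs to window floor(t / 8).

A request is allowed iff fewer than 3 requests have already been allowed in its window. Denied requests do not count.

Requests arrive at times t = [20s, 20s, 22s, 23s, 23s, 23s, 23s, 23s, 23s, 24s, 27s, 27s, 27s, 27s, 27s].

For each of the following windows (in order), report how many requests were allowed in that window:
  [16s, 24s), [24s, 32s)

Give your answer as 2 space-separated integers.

Processing requests:
  req#1 t=20s (window 2): ALLOW
  req#2 t=20s (window 2): ALLOW
  req#3 t=22s (window 2): ALLOW
  req#4 t=23s (window 2): DENY
  req#5 t=23s (window 2): DENY
  req#6 t=23s (window 2): DENY
  req#7 t=23s (window 2): DENY
  req#8 t=23s (window 2): DENY
  req#9 t=23s (window 2): DENY
  req#10 t=24s (window 3): ALLOW
  req#11 t=27s (window 3): ALLOW
  req#12 t=27s (window 3): ALLOW
  req#13 t=27s (window 3): DENY
  req#14 t=27s (window 3): DENY
  req#15 t=27s (window 3): DENY

Allowed counts by window: 3 3

Answer: 3 3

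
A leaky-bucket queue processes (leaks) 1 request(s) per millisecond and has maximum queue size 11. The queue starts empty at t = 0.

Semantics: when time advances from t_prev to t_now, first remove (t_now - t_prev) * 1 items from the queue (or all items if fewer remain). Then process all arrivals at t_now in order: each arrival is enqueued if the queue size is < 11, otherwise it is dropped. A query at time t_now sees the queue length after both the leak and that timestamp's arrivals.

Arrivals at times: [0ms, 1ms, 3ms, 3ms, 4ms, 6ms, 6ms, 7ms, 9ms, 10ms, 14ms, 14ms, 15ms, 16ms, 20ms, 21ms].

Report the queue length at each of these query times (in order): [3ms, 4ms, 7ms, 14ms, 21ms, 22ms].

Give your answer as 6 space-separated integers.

Queue lengths at query times:
  query t=3ms: backlog = 2
  query t=4ms: backlog = 2
  query t=7ms: backlog = 2
  query t=14ms: backlog = 2
  query t=21ms: backlog = 1
  query t=22ms: backlog = 0

Answer: 2 2 2 2 1 0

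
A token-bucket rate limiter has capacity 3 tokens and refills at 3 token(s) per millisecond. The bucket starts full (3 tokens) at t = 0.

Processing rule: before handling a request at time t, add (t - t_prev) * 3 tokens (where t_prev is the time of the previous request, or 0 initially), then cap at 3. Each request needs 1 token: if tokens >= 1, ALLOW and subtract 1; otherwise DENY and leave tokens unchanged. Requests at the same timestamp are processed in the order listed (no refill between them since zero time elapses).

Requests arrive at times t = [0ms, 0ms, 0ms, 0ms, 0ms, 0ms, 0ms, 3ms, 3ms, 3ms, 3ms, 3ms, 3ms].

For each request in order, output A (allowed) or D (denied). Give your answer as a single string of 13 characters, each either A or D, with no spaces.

Answer: AAADDDDAAADDD

Derivation:
Simulating step by step:
  req#1 t=0ms: ALLOW
  req#2 t=0ms: ALLOW
  req#3 t=0ms: ALLOW
  req#4 t=0ms: DENY
  req#5 t=0ms: DENY
  req#6 t=0ms: DENY
  req#7 t=0ms: DENY
  req#8 t=3ms: ALLOW
  req#9 t=3ms: ALLOW
  req#10 t=3ms: ALLOW
  req#11 t=3ms: DENY
  req#12 t=3ms: DENY
  req#13 t=3ms: DENY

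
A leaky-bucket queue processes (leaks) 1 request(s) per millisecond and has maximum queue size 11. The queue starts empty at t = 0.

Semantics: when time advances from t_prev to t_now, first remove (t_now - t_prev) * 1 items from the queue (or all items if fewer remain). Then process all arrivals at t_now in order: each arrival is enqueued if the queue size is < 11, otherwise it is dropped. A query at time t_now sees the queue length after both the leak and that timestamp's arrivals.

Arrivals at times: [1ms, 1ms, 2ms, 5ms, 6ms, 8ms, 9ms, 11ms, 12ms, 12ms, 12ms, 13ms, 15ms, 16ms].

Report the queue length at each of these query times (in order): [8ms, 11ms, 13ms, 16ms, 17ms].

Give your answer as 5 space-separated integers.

Answer: 1 1 3 2 1

Derivation:
Queue lengths at query times:
  query t=8ms: backlog = 1
  query t=11ms: backlog = 1
  query t=13ms: backlog = 3
  query t=16ms: backlog = 2
  query t=17ms: backlog = 1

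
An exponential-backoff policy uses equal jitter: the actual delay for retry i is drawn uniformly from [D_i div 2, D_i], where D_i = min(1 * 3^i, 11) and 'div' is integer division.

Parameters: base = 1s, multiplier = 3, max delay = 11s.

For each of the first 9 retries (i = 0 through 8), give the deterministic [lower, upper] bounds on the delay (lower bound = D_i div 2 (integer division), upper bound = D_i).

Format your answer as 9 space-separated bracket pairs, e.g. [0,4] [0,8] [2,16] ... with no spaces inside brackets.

Answer: [0,1] [1,3] [4,9] [5,11] [5,11] [5,11] [5,11] [5,11] [5,11]

Derivation:
Computing bounds per retry:
  i=0: D_i=min(1*3^0,11)=1, bounds=[0,1]
  i=1: D_i=min(1*3^1,11)=3, bounds=[1,3]
  i=2: D_i=min(1*3^2,11)=9, bounds=[4,9]
  i=3: D_i=min(1*3^3,11)=11, bounds=[5,11]
  i=4: D_i=min(1*3^4,11)=11, bounds=[5,11]
  i=5: D_i=min(1*3^5,11)=11, bounds=[5,11]
  i=6: D_i=min(1*3^6,11)=11, bounds=[5,11]
  i=7: D_i=min(1*3^7,11)=11, bounds=[5,11]
  i=8: D_i=min(1*3^8,11)=11, bounds=[5,11]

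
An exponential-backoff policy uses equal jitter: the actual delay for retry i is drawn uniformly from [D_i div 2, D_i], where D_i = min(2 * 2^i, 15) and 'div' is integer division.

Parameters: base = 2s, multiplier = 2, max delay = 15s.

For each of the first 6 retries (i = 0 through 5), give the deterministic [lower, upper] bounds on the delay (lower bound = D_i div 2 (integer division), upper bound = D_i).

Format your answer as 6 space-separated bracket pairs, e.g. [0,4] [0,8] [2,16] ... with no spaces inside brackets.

Answer: [1,2] [2,4] [4,8] [7,15] [7,15] [7,15]

Derivation:
Computing bounds per retry:
  i=0: D_i=min(2*2^0,15)=2, bounds=[1,2]
  i=1: D_i=min(2*2^1,15)=4, bounds=[2,4]
  i=2: D_i=min(2*2^2,15)=8, bounds=[4,8]
  i=3: D_i=min(2*2^3,15)=15, bounds=[7,15]
  i=4: D_i=min(2*2^4,15)=15, bounds=[7,15]
  i=5: D_i=min(2*2^5,15)=15, bounds=[7,15]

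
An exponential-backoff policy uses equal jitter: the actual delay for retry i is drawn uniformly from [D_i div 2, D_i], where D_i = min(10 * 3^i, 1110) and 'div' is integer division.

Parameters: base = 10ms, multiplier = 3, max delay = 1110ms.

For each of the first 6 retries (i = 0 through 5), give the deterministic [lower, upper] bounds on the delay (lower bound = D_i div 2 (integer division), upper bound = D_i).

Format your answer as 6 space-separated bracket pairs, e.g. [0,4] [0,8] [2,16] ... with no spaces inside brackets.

Answer: [5,10] [15,30] [45,90] [135,270] [405,810] [555,1110]

Derivation:
Computing bounds per retry:
  i=0: D_i=min(10*3^0,1110)=10, bounds=[5,10]
  i=1: D_i=min(10*3^1,1110)=30, bounds=[15,30]
  i=2: D_i=min(10*3^2,1110)=90, bounds=[45,90]
  i=3: D_i=min(10*3^3,1110)=270, bounds=[135,270]
  i=4: D_i=min(10*3^4,1110)=810, bounds=[405,810]
  i=5: D_i=min(10*3^5,1110)=1110, bounds=[555,1110]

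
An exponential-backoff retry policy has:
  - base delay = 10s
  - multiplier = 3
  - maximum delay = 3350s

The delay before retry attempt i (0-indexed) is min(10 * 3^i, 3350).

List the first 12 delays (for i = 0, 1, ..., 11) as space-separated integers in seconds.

Computing each delay:
  i=0: min(10*3^0, 3350) = 10
  i=1: min(10*3^1, 3350) = 30
  i=2: min(10*3^2, 3350) = 90
  i=3: min(10*3^3, 3350) = 270
  i=4: min(10*3^4, 3350) = 810
  i=5: min(10*3^5, 3350) = 2430
  i=6: min(10*3^6, 3350) = 3350
  i=7: min(10*3^7, 3350) = 3350
  i=8: min(10*3^8, 3350) = 3350
  i=9: min(10*3^9, 3350) = 3350
  i=10: min(10*3^10, 3350) = 3350
  i=11: min(10*3^11, 3350) = 3350

Answer: 10 30 90 270 810 2430 3350 3350 3350 3350 3350 3350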